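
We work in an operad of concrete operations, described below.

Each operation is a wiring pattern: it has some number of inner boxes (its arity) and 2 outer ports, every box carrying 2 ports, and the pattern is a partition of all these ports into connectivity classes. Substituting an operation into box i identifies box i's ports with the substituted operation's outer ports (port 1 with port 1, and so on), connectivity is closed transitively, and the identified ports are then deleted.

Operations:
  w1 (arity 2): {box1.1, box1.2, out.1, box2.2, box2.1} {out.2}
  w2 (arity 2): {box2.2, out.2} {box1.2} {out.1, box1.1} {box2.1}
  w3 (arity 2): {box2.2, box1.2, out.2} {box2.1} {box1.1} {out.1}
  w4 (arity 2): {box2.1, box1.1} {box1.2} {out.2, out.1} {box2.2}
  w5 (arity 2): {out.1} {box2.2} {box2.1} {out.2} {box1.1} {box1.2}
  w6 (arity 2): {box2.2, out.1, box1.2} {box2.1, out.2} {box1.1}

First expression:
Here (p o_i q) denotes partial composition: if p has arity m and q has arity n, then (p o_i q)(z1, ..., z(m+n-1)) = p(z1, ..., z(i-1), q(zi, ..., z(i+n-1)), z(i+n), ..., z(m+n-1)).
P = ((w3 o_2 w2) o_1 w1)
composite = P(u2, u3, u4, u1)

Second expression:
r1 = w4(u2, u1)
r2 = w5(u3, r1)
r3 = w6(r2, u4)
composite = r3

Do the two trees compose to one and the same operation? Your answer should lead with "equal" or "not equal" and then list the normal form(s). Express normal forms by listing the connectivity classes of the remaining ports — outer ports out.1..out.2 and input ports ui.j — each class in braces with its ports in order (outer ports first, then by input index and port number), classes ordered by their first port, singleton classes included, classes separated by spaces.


not equal — first {out.1} {out.2, u1.2} {u1.1} {u2.1, u2.2, u3.1, u3.2} {u4.1} {u4.2}, second {out.1, u4.2} {out.2, u4.1} {u1.1, u2.1} {u1.2} {u2.2} {u3.1} {u3.2}

Reducing the first expression gives {out.1} {out.2, u1.2} {u1.1} {u2.1, u2.2, u3.1, u3.2} {u4.1} {u4.2}
Reducing the second expression gives {out.1, u4.2} {out.2, u4.1} {u1.1, u2.1} {u1.2} {u2.2} {u3.1} {u3.2}
They disagree, so not equal.


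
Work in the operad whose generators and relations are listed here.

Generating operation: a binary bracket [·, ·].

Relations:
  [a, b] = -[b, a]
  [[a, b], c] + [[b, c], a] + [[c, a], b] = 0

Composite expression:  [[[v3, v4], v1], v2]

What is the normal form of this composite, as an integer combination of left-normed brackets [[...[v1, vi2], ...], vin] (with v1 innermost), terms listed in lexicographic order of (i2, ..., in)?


-[[[v1, v3], v4], v2] + [[[v1, v4], v3], v2]

Left-normed coefficients sit on the v1-initial expansion words.
Composite bracket: [[[v3, v4], v1], v2]
Full expansion: 8 signed words from ab - ba (2^3 = 8).
Collect the words opening with v1:
  word v1v3v4v2 has sign -1, contributing -[[[v1, v3], v4], v2]
  word v1v4v3v2 has sign +1, contributing +[[[v1, v4], v3], v2]


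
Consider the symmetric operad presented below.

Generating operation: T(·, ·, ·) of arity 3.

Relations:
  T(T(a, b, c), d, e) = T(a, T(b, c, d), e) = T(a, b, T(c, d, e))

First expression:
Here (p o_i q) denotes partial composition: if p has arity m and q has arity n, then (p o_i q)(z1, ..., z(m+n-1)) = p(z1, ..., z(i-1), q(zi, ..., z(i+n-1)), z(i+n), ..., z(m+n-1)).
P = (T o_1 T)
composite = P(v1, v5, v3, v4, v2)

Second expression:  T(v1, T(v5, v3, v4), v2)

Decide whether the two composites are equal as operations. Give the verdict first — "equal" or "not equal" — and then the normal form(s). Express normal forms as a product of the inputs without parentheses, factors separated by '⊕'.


equal: each reduces to v1 ⊕ v5 ⊕ v3 ⊕ v4 ⊕ v2


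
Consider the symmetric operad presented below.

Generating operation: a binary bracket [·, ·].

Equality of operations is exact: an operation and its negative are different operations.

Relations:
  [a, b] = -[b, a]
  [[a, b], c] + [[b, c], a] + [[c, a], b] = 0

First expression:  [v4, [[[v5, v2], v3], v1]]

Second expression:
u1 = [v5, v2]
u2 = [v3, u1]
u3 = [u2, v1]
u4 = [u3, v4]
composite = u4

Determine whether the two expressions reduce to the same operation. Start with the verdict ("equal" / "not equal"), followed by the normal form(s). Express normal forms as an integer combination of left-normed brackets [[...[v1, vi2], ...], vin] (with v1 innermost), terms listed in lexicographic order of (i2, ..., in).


equal; the common form is -[[[[v1, v2], v5], v3], v4] + [[[[v1, v3], v2], v5], v4] - [[[[v1, v3], v5], v2], v4] + [[[[v1, v5], v2], v3], v4]

In normal form, the first expression is -[[[[v1, v2], v5], v3], v4] + [[[[v1, v3], v2], v5], v4] - [[[[v1, v3], v5], v2], v4] + [[[[v1, v5], v2], v3], v4]
In normal form, the second expression is -[[[[v1, v2], v5], v3], v4] + [[[[v1, v3], v2], v5], v4] - [[[[v1, v3], v5], v2], v4] + [[[[v1, v5], v2], v3], v4]
Identical normal forms: equal.


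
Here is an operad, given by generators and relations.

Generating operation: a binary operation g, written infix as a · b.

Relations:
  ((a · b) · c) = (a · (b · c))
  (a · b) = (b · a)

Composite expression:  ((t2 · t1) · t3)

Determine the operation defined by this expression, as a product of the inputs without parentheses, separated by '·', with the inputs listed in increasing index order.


t1 · t2 · t3

Key point: g commutes, so take the t-inputs in any fixed order.
(t2 · t1) linearizes to t2 · t1
((t2 · t1) · t3) linearizes to t2 · t1 · t3
the factors in increasing index order: t1 · t2 · t3


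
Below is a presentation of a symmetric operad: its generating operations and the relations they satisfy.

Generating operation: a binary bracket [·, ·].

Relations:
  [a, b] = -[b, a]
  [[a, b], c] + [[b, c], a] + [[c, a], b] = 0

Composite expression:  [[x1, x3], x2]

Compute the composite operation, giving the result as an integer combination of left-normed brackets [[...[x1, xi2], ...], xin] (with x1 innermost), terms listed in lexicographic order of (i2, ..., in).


Left-normed coefficients sit on the x1-initial expansion words.
Composite bracket: [[x1, x3], x2]
Expanding via [a, b] = ab - ba: 4 signed words (2^2 = 4).
Coefficients come from the x1-initial words:
  the word x1x3x2 carries sign +1 and contributes +[[x1, x3], x2]

[[x1, x3], x2]


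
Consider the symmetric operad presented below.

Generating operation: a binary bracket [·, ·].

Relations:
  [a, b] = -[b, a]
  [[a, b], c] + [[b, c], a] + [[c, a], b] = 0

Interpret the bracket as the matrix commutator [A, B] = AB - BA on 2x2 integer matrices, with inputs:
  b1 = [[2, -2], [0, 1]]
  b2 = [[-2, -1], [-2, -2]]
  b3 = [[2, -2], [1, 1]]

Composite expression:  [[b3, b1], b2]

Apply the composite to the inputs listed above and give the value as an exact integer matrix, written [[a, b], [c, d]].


[[1, -4], [8, -1]]

[b3, b1] = [[2, 0], [1, -2]]
[[b3, b1], b2] = [[1, -4], [8, -1]]


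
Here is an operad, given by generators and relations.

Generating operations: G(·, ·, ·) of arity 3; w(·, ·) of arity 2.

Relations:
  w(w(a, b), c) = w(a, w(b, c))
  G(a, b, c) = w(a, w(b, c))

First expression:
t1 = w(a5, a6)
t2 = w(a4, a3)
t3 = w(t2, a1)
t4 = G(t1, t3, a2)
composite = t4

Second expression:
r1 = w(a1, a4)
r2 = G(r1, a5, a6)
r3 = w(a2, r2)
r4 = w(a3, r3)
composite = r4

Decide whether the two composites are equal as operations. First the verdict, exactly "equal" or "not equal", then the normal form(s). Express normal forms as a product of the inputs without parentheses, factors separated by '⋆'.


not equal — first a5 ⋆ a6 ⋆ a4 ⋆ a3 ⋆ a1 ⋆ a2, second a3 ⋆ a2 ⋆ a1 ⋆ a4 ⋆ a5 ⋆ a6


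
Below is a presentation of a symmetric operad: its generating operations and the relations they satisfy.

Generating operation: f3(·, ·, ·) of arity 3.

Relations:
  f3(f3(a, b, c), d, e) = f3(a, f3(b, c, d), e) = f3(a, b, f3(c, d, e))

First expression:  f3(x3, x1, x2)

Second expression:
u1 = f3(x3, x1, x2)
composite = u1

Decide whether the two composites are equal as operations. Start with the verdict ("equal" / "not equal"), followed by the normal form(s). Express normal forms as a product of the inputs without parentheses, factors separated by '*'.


The first expression, normalized: x3 * x1 * x2
The second expression, normalized: x3 * x1 * x2
Identical normal forms: equal.

equal; the common form is x3 * x1 * x2


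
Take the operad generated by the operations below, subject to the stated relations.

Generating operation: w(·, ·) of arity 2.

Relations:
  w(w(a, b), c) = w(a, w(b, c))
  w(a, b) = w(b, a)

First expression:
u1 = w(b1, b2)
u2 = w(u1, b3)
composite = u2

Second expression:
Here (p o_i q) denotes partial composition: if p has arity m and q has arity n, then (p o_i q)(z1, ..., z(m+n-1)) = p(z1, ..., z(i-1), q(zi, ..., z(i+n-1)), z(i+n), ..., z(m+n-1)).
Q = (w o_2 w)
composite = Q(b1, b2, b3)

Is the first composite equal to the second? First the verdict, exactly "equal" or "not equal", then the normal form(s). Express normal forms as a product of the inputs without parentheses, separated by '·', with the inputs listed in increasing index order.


Normal form of the first expression: b1 · b2 · b3
Normal form of the second expression: b1 · b2 · b3
Both agree, so they are equal.

equal; the common form is b1 · b2 · b3


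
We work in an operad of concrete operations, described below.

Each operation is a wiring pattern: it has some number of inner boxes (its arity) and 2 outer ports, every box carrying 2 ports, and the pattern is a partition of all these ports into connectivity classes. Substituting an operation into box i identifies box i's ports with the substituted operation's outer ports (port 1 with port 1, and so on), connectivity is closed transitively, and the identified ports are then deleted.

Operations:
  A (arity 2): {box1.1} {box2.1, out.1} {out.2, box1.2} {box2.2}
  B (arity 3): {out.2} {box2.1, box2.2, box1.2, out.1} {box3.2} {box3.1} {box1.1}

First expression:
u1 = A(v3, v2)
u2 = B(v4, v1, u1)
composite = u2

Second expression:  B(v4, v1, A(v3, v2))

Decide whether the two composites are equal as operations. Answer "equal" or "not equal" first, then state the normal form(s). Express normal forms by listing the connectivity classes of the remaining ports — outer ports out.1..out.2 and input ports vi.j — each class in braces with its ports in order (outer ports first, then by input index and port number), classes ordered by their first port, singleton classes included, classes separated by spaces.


equal — both sides give {out.1, v1.1, v1.2, v4.2} {out.2} {v2.1} {v2.2} {v3.1} {v3.2} {v4.1}


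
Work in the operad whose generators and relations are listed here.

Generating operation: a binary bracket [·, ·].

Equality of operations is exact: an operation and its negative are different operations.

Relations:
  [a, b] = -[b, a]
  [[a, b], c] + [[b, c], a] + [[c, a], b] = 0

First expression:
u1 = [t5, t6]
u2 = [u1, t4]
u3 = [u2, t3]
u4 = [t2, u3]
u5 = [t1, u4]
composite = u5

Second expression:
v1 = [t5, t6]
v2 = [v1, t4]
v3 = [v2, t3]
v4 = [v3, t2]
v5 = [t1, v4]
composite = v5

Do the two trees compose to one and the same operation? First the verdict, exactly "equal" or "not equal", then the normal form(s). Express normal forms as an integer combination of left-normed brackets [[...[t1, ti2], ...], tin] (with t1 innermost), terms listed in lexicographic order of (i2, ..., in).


not equal; first: [[[[[t1, t2], t3], t4], t5], t6] - [[[[[t1, t2], t3], t4], t6], t5] - [[[[[t1, t2], t3], t5], t6], t4] + [[[[[t1, t2], t3], t6], t5], t4] - [[[[[t1, t2], t4], t5], t6], t3] + [[[[[t1, t2], t4], t6], t5], t3] + [[[[[t1, t2], t5], t6], t4], t3] - [[[[[t1, t2], t6], t5], t4], t3] - [[[[[t1, t3], t4], t5], t6], t2] + [[[[[t1, t3], t4], t6], t5], t2] + [[[[[t1, t3], t5], t6], t4], t2] - [[[[[t1, t3], t6], t5], t4], t2] + [[[[[t1, t4], t5], t6], t3], t2] - [[[[[t1, t4], t6], t5], t3], t2] - [[[[[t1, t5], t6], t4], t3], t2] + [[[[[t1, t6], t5], t4], t3], t2]; second: -[[[[[t1, t2], t3], t4], t5], t6] + [[[[[t1, t2], t3], t4], t6], t5] + [[[[[t1, t2], t3], t5], t6], t4] - [[[[[t1, t2], t3], t6], t5], t4] + [[[[[t1, t2], t4], t5], t6], t3] - [[[[[t1, t2], t4], t6], t5], t3] - [[[[[t1, t2], t5], t6], t4], t3] + [[[[[t1, t2], t6], t5], t4], t3] + [[[[[t1, t3], t4], t5], t6], t2] - [[[[[t1, t3], t4], t6], t5], t2] - [[[[[t1, t3], t5], t6], t4], t2] + [[[[[t1, t3], t6], t5], t4], t2] - [[[[[t1, t4], t5], t6], t3], t2] + [[[[[t1, t4], t6], t5], t3], t2] + [[[[[t1, t5], t6], t4], t3], t2] - [[[[[t1, t6], t5], t4], t3], t2]

The first composite normalizes to [[[[[t1, t2], t3], t4], t5], t6] - [[[[[t1, t2], t3], t4], t6], t5] - [[[[[t1, t2], t3], t5], t6], t4] + [[[[[t1, t2], t3], t6], t5], t4] - [[[[[t1, t2], t4], t5], t6], t3] + [[[[[t1, t2], t4], t6], t5], t3] + [[[[[t1, t2], t5], t6], t4], t3] - [[[[[t1, t2], t6], t5], t4], t3] - [[[[[t1, t3], t4], t5], t6], t2] + [[[[[t1, t3], t4], t6], t5], t2] + [[[[[t1, t3], t5], t6], t4], t2] - [[[[[t1, t3], t6], t5], t4], t2] + [[[[[t1, t4], t5], t6], t3], t2] - [[[[[t1, t4], t6], t5], t3], t2] - [[[[[t1, t5], t6], t4], t3], t2] + [[[[[t1, t6], t5], t4], t3], t2]
The second composite normalizes to -[[[[[t1, t2], t3], t4], t5], t6] + [[[[[t1, t2], t3], t4], t6], t5] + [[[[[t1, t2], t3], t5], t6], t4] - [[[[[t1, t2], t3], t6], t5], t4] + [[[[[t1, t2], t4], t5], t6], t3] - [[[[[t1, t2], t4], t6], t5], t3] - [[[[[t1, t2], t5], t6], t4], t3] + [[[[[t1, t2], t6], t5], t4], t3] + [[[[[t1, t3], t4], t5], t6], t2] - [[[[[t1, t3], t4], t6], t5], t2] - [[[[[t1, t3], t5], t6], t4], t2] + [[[[[t1, t3], t6], t5], t4], t2] - [[[[[t1, t4], t5], t6], t3], t2] + [[[[[t1, t4], t6], t5], t3], t2] + [[[[[t1, t5], t6], t4], t3], t2] - [[[[[t1, t6], t5], t4], t3], t2]
No match — not equal.


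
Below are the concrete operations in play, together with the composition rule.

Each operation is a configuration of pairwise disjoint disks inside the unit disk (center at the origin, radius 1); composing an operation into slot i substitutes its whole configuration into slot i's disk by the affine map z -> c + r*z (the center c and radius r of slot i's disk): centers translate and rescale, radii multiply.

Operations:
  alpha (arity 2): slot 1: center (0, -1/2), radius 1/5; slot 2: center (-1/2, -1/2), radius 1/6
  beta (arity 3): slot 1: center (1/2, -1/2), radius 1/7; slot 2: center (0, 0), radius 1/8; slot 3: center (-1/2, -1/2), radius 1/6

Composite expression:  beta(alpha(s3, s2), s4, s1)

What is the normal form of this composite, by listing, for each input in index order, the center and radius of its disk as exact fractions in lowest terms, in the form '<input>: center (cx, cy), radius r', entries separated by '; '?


s1: center (-1/2, -1/2), radius 1/6; s2: center (3/7, -4/7), radius 1/42; s3: center (1/2, -4/7), radius 1/35; s4: center (0, 0), radius 1/8

Each s-disk chains the slot maps above it in beta; radii multiply.
tracing s3 down its 2-map path: center (1/2, -4/7), radius 1/35
tracing s2 down its 2-map path: center (3/7, -4/7), radius 1/42
tracing s4 down its 1-map path: center (0, 0), radius 1/8
tracing s1 down its 1-map path: center (-1/2, -1/2), radius 1/6


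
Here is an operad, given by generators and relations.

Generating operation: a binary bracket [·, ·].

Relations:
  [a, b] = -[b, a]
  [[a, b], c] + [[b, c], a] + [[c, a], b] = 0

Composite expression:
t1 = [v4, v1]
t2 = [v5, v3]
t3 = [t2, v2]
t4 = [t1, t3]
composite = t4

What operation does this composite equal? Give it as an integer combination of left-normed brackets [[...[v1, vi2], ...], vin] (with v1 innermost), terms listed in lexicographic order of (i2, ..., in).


Left-normed coefficients sit on the v1-initial expansion words.
Composite bracket: [[v4, v1], [[v5, v3], v2]]
The bracket unfolds into 16 signed words via [a, b] = ab - ba (2^4 = 16).
Coefficients come from the v1-initial words:
  the word v1v4v2v3v5 carries sign -1 and contributes -[[[[v1, v4], v2], v3], v5]
  the word v1v4v2v5v3 carries sign +1 and contributes +[[[[v1, v4], v2], v5], v3]
  the word v1v4v3v5v2 carries sign +1 and contributes +[[[[v1, v4], v3], v5], v2]
  the word v1v4v5v3v2 carries sign -1 and contributes -[[[[v1, v4], v5], v3], v2]

-[[[[v1, v4], v2], v3], v5] + [[[[v1, v4], v2], v5], v3] + [[[[v1, v4], v3], v5], v2] - [[[[v1, v4], v5], v3], v2]


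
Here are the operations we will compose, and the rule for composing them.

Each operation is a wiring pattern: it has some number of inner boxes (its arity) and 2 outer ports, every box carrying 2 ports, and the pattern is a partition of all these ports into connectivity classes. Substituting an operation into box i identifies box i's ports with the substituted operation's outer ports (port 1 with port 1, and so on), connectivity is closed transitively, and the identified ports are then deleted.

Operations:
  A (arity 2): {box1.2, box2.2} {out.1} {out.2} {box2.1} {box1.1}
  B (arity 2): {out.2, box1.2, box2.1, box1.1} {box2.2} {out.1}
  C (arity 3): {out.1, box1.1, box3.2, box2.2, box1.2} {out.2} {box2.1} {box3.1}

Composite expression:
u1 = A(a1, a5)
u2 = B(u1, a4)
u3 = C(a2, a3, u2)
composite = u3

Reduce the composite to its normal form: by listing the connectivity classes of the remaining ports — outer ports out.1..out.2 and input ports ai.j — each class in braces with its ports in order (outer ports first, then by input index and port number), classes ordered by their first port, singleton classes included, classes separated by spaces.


{out.1, a2.1, a2.2, a3.2, a4.1} {out.2} {a1.1} {a1.2, a5.2} {a3.1} {a4.2} {a5.1}

Substituting into C glues patterns; closure does the rest.
composing A on (a1, a5), with out.j its own outer ports: {out.1} {out.2} {a1.1} {a1.2, a5.2} {a5.1}
composing B on (a1, a5, a4), with out.j its own outer ports: {out.1} {out.2, a4.1} {a1.1} {a1.2, a5.2} {a4.2} {a5.1}
composing C on (a2, a3, a1, a5, a4), with out.j its own outer ports: {out.1, a2.1, a2.2, a3.2, a4.1} {out.2} {a1.1} {a1.2, a5.2} {a3.1} {a4.2} {a5.1}


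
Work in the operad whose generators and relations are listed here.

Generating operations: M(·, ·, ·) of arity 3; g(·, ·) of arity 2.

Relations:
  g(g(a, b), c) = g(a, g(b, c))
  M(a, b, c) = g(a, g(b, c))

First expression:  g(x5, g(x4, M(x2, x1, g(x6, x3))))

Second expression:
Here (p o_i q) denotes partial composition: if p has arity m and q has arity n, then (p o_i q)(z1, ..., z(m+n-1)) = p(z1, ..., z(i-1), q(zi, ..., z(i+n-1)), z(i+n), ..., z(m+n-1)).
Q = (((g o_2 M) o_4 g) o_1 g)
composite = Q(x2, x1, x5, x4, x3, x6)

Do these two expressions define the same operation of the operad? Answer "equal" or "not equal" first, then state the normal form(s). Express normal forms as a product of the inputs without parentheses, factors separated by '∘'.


not equal — first x5 ∘ x4 ∘ x2 ∘ x1 ∘ x6 ∘ x3, second x2 ∘ x1 ∘ x5 ∘ x4 ∘ x3 ∘ x6

Normal form of the first expression: x5 ∘ x4 ∘ x2 ∘ x1 ∘ x6 ∘ x3
Normal form of the second expression: x2 ∘ x1 ∘ x5 ∘ x4 ∘ x3 ∘ x6
Different reductions; not equal.


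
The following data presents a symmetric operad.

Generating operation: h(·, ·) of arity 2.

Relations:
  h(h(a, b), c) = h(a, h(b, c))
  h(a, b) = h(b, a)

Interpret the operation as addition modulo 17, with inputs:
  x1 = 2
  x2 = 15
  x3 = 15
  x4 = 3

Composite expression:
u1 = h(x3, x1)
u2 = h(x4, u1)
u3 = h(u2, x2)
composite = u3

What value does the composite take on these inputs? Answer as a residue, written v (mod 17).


h(x3, x1) = 0
h(x4, h(x3, x1)) = 3
h(h(x4, h(x3, x1)), x2) = 1

1 (mod 17)


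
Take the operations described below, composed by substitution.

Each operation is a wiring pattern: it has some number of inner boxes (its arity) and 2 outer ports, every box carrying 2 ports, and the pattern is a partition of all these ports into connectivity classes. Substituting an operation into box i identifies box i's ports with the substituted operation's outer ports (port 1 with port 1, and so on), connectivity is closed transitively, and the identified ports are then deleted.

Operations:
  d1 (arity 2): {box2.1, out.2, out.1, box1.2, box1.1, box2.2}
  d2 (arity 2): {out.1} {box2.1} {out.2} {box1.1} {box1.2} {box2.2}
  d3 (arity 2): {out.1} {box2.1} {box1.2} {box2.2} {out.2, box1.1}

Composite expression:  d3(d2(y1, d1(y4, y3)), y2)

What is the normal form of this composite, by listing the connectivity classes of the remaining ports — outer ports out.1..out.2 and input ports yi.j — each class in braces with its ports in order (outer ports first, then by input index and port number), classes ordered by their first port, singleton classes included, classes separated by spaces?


Treat the ports identified at d3 as solder joints: merge, then drop.
after d1, the pattern on (y4, y3) reads {out.1, out.2, y3.1, y3.2, y4.1, y4.2} (out.j = its outer ports)
after d2, the pattern on (y1, y4, y3) reads {out.1} {out.2} {y1.1} {y1.2} {y3.1, y3.2, y4.1, y4.2} (out.j = its outer ports)
after d3, the pattern on (y1, y4, y3, y2) reads {out.1} {out.2} {y1.1} {y1.2} {y2.1} {y2.2} {y3.1, y3.2, y4.1, y4.2} (out.j = its outer ports)

{out.1} {out.2} {y1.1} {y1.2} {y2.1} {y2.2} {y3.1, y3.2, y4.1, y4.2}


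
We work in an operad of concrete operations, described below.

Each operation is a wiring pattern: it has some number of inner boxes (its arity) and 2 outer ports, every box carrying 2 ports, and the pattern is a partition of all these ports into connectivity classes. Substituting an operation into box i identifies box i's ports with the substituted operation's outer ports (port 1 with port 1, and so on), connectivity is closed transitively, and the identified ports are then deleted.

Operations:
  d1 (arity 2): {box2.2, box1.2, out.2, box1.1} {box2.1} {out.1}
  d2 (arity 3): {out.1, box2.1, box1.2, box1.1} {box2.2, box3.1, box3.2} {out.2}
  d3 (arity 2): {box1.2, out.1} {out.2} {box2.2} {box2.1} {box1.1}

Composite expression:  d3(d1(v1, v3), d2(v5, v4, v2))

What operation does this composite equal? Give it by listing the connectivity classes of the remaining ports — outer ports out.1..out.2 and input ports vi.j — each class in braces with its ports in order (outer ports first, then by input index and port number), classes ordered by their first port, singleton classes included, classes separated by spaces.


{out.1, v1.1, v1.2, v3.2} {out.2} {v2.1, v2.2, v4.2} {v3.1} {v4.1, v5.1, v5.2}

Treat the ports identified at d3 as solder joints: merge, then drop.
stage d1: inputs (v1, v3), connectivity {out.1} {out.2, v1.1, v1.2, v3.2} {v3.1}, out.j its boundary
stage d2: inputs (v5, v4, v2), connectivity {out.1, v4.1, v5.1, v5.2} {out.2} {v2.1, v2.2, v4.2}, out.j its boundary
stage d3: inputs (v1, v3, v5, v4, v2), connectivity {out.1, v1.1, v1.2, v3.2} {out.2} {v2.1, v2.2, v4.2} {v3.1} {v4.1, v5.1, v5.2}, out.j its boundary


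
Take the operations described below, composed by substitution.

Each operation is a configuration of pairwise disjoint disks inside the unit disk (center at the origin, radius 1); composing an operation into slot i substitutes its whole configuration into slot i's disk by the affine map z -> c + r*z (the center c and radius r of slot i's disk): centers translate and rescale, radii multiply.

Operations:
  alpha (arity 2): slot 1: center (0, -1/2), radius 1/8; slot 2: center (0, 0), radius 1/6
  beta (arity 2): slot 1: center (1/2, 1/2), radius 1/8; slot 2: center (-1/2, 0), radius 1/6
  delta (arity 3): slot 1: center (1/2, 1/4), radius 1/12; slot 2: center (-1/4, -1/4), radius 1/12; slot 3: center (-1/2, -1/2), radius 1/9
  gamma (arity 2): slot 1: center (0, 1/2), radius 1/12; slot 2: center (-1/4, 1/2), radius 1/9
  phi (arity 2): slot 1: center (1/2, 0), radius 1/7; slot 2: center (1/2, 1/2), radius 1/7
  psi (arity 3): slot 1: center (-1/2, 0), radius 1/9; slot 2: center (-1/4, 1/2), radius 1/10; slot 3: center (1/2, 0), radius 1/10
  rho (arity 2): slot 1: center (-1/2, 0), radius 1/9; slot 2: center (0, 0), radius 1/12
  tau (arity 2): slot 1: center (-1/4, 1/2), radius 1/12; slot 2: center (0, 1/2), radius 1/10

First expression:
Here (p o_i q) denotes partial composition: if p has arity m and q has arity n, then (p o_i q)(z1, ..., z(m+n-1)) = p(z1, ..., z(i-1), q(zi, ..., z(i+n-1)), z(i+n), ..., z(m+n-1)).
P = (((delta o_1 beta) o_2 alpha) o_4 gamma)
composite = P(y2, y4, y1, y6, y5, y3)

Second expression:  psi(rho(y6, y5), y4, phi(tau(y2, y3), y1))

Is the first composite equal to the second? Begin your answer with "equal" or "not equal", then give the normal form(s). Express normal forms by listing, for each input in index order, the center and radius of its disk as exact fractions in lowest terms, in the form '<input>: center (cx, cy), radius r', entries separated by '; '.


not equal; first: y1: center (11/24, 1/4), radius 1/432; y2: center (13/24, 7/24), radius 1/96; y3: center (-1/2, -1/2), radius 1/9; y4: center (11/24, 35/144), radius 1/576; y5: center (-13/48, -5/24), radius 1/108; y6: center (-1/4, -5/24), radius 1/144; second: y1: center (11/20, 1/20), radius 1/70; y2: center (153/280, 1/140), radius 1/840; y3: center (11/20, 1/140), radius 1/700; y4: center (-1/4, 1/2), radius 1/10; y5: center (-1/2, 0), radius 1/108; y6: center (-5/9, 0), radius 1/81

In normal form, the first expression is y1: center (11/24, 1/4), radius 1/432; y2: center (13/24, 7/24), radius 1/96; y3: center (-1/2, -1/2), radius 1/9; y4: center (11/24, 35/144), radius 1/576; y5: center (-13/48, -5/24), radius 1/108; y6: center (-1/4, -5/24), radius 1/144
In normal form, the second expression is y1: center (11/20, 1/20), radius 1/70; y2: center (153/280, 1/140), radius 1/840; y3: center (11/20, 1/140), radius 1/700; y4: center (-1/4, 1/2), radius 1/10; y5: center (-1/2, 0), radius 1/108; y6: center (-5/9, 0), radius 1/81
The forms do not match — not equal.


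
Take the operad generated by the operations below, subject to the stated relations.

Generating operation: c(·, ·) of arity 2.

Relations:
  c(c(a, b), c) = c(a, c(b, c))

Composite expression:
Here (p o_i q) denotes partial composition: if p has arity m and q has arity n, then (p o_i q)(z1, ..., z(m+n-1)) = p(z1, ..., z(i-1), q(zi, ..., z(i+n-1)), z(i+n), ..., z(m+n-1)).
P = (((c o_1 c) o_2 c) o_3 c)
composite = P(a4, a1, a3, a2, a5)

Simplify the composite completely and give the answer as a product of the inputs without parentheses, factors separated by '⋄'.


a4 ⋄ a1 ⋄ a3 ⋄ a2 ⋄ a5

The c-tree's shape is irrelevant; the a-reading-order decides.
c(a3, a2) spells out as a3 ⋄ a2
c(a1, c(a3, a2)) spells out as a1 ⋄ a3 ⋄ a2
c(a4, c(a1, c(a3, a2))) spells out as a4 ⋄ a1 ⋄ a3 ⋄ a2
c(c(a4, c(a1, c(a3, a2))), a5) spells out as a4 ⋄ a1 ⋄ a3 ⋄ a2 ⋄ a5


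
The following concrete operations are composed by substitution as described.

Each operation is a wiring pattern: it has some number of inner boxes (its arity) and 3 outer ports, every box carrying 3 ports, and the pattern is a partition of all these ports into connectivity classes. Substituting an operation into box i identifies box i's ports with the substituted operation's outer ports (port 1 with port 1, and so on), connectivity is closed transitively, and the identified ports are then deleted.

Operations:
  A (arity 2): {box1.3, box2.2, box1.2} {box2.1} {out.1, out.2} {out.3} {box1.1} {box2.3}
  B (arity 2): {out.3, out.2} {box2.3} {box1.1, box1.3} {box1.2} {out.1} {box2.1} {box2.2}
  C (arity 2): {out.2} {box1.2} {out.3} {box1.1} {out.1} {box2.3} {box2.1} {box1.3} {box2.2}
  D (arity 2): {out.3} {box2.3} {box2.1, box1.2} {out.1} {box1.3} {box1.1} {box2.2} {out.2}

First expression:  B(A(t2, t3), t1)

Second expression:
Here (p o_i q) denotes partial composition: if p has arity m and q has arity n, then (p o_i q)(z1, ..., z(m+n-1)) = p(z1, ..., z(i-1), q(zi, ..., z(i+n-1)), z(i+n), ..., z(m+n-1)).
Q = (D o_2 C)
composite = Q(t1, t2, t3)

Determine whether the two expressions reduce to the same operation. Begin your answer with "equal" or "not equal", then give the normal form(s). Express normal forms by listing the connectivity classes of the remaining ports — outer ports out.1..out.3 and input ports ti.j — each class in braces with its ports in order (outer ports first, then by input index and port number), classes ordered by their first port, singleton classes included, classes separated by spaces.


not equal — first {out.1} {out.2, out.3} {t1.1} {t1.2} {t1.3} {t2.1} {t2.2, t2.3, t3.2} {t3.1} {t3.3}, second {out.1} {out.2} {out.3} {t1.1} {t1.2} {t1.3} {t2.1} {t2.2} {t2.3} {t3.1} {t3.2} {t3.3}


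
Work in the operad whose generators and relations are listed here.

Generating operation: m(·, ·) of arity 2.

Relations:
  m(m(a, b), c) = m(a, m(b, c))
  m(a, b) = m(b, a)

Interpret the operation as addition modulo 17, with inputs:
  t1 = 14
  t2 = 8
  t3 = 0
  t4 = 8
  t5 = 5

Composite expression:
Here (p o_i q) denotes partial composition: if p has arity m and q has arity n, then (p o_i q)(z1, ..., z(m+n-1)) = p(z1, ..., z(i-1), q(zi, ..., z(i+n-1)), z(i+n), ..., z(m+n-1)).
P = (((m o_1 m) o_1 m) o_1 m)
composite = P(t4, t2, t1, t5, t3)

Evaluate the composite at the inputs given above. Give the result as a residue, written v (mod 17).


1 (mod 17)

m(t4, t2) = 16
m(m(t4, t2), t1) = 13
m(m(m(t4, t2), t1), t5) = 1
m(m(m(m(t4, t2), t1), t5), t3) = 1


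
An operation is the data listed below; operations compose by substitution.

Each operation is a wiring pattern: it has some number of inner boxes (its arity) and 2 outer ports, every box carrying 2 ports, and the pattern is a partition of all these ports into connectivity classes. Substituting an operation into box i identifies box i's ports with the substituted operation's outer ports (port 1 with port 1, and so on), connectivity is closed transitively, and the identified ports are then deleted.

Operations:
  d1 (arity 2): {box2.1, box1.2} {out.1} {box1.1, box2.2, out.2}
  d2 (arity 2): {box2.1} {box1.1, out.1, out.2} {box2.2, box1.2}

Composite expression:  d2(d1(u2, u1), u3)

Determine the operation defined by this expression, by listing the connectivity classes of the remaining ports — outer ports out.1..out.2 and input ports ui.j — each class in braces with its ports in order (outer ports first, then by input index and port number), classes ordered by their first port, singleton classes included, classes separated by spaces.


{out.1, out.2} {u1.1, u2.2} {u1.2, u2.1, u3.2} {u3.1}

After gluing at d2, chains via deleted ports link the u-ports.
through d1, on inputs (u2, u1): {out.1} {out.2, u1.2, u2.1} {u1.1, u2.2} (out.j = stage outer ports)
through d2, on inputs (u2, u1, u3): {out.1, out.2} {u1.1, u2.2} {u1.2, u2.1, u3.2} {u3.1} (out.j = stage outer ports)


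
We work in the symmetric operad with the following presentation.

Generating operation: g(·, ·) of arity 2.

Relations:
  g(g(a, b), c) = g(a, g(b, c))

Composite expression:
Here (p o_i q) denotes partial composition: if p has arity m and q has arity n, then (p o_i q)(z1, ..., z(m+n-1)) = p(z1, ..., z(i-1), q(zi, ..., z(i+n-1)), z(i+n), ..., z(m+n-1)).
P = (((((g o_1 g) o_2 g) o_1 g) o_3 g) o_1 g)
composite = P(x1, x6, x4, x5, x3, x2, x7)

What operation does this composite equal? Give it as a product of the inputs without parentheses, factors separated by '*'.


x1 * x6 * x4 * x5 * x3 * x2 * x7


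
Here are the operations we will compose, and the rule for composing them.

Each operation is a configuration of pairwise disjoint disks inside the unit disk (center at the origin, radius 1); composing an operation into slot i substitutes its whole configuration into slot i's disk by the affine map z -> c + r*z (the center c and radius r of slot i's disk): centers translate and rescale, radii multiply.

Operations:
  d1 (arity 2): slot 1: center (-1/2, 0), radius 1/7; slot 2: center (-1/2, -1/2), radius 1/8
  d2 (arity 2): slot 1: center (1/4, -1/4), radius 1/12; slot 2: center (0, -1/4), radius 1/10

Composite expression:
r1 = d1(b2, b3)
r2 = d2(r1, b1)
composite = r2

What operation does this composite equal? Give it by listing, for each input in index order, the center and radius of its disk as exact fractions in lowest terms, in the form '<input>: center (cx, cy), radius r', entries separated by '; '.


b1: center (0, -1/4), radius 1/10; b2: center (5/24, -1/4), radius 1/84; b3: center (5/24, -7/24), radius 1/96

Only the slot chain above each b matters under d2; compose those maps.
b2 passes through 2 substitutions, ending at center (5/24, -1/4), radius 1/84
b3 passes through 2 substitutions, ending at center (5/24, -7/24), radius 1/96
b1 passes through 1 substitution, ending at center (0, -1/4), radius 1/10


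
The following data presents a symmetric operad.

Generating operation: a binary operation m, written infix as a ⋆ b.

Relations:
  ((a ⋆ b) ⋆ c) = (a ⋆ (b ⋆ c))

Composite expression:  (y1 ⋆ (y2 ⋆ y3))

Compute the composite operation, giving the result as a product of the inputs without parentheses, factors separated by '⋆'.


y1 ⋆ y2 ⋆ y3

The m-tree's shape is irrelevant; the y-reading-order decides.
(y2 ⋆ y3) unparenthesizes to y2 ⋆ y3
(y1 ⋆ (y2 ⋆ y3)) unparenthesizes to y1 ⋆ y2 ⋆ y3


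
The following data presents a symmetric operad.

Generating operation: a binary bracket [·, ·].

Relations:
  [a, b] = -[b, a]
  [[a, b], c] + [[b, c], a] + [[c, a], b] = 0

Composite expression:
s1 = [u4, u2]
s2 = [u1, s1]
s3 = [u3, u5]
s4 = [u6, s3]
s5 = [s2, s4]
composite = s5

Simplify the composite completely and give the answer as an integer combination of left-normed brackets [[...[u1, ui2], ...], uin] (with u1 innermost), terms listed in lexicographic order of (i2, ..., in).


[[[[[u1, u2], u4], u3], u5], u6] - [[[[[u1, u2], u4], u5], u3], u6] - [[[[[u1, u2], u4], u6], u3], u5] + [[[[[u1, u2], u4], u6], u5], u3] - [[[[[u1, u4], u2], u3], u5], u6] + [[[[[u1, u4], u2], u5], u3], u6] + [[[[[u1, u4], u2], u6], u3], u5] - [[[[[u1, u4], u2], u6], u5], u3]

Left-normed coefficients sit on the u1-initial expansion words.
Composite bracket: [[u1, [u4, u2]], [u6, [u3, u5]]]
Expanding via [a, b] = ab - ba: 32 signed words (2^5 = 32).
Only words starting with u1 matter:
  from u1u2u4u3u5u6, sign +1: term +[[[[[u1, u2], u4], u3], u5], u6]
  from u1u2u4u5u3u6, sign -1: term -[[[[[u1, u2], u4], u5], u3], u6]
  from u1u2u4u6u3u5, sign -1: term -[[[[[u1, u2], u4], u6], u3], u5]
  from u1u2u4u6u5u3, sign +1: term +[[[[[u1, u2], u4], u6], u5], u3]
  from u1u4u2u3u5u6, sign -1: term -[[[[[u1, u4], u2], u3], u5], u6]
  from u1u4u2u5u3u6, sign +1: term +[[[[[u1, u4], u2], u5], u3], u6]
  from u1u4u2u6u3u5, sign +1: term +[[[[[u1, u4], u2], u6], u3], u5]
  from u1u4u2u6u5u3, sign -1: term -[[[[[u1, u4], u2], u6], u5], u3]


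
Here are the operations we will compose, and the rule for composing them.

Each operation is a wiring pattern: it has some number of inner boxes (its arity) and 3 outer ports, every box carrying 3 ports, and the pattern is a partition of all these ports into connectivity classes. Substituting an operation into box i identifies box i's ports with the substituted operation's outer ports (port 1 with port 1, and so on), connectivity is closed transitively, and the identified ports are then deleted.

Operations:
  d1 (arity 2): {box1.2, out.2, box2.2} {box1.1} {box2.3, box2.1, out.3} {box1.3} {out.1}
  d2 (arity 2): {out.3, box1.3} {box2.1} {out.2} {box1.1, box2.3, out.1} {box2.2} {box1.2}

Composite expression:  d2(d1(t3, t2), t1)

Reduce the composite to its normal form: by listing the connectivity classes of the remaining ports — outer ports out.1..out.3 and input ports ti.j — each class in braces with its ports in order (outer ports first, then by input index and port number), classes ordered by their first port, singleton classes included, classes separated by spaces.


{out.1, t1.3} {out.2} {out.3, t2.1, t2.3} {t1.1} {t1.2} {t2.2, t3.2} {t3.1} {t3.3}

After gluing at d2, chains via deleted ports link the t-ports.
d1 over (t3, t2) gives {out.1} {out.2, t2.2, t3.2} {out.3, t2.1, t2.3} {t3.1} {t3.3}, out.j being that stage's outer ports
d2 over (t3, t2, t1) gives {out.1, t1.3} {out.2} {out.3, t2.1, t2.3} {t1.1} {t1.2} {t2.2, t3.2} {t3.1} {t3.3}, out.j being that stage's outer ports


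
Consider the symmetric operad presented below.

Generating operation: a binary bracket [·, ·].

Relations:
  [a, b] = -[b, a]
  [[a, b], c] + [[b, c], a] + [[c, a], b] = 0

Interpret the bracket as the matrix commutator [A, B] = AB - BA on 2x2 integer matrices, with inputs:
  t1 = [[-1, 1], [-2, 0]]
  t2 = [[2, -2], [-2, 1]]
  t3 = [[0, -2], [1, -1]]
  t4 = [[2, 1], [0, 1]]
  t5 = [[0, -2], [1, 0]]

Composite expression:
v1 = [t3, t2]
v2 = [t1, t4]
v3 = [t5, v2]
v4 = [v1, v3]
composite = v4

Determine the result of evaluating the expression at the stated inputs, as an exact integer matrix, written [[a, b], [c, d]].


[[-24, 96], [-12, 24]]


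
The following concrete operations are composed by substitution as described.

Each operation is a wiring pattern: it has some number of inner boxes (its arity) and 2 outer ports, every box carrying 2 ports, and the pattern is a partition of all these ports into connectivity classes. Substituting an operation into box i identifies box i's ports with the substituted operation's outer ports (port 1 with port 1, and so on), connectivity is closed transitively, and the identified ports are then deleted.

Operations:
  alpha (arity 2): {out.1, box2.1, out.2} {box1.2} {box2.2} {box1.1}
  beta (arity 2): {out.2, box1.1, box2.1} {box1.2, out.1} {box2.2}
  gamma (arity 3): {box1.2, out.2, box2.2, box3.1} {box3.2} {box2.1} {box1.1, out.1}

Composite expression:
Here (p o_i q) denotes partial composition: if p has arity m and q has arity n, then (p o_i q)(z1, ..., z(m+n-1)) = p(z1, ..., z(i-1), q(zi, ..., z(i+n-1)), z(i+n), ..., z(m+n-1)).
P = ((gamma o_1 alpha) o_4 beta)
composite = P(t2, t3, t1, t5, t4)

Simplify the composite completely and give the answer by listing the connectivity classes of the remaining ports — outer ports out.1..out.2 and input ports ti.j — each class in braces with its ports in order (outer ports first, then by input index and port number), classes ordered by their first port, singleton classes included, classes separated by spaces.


After gluing at gamma, chains via deleted ports link the t-ports.
after alpha, the pattern on (t2, t3) reads {out.1, out.2, t3.1} {t2.1} {t2.2} {t3.2} (out.j = its outer ports)
after beta, the pattern on (t5, t4) reads {out.1, t5.2} {out.2, t4.1, t5.1} {t4.2} (out.j = its outer ports)
after gamma, the pattern on (t2, t3, t1, t5, t4) reads {out.1, out.2, t1.2, t3.1, t5.2} {t1.1} {t2.1} {t2.2} {t3.2} {t4.1, t5.1} {t4.2} (out.j = its outer ports)

{out.1, out.2, t1.2, t3.1, t5.2} {t1.1} {t2.1} {t2.2} {t3.2} {t4.1, t5.1} {t4.2}


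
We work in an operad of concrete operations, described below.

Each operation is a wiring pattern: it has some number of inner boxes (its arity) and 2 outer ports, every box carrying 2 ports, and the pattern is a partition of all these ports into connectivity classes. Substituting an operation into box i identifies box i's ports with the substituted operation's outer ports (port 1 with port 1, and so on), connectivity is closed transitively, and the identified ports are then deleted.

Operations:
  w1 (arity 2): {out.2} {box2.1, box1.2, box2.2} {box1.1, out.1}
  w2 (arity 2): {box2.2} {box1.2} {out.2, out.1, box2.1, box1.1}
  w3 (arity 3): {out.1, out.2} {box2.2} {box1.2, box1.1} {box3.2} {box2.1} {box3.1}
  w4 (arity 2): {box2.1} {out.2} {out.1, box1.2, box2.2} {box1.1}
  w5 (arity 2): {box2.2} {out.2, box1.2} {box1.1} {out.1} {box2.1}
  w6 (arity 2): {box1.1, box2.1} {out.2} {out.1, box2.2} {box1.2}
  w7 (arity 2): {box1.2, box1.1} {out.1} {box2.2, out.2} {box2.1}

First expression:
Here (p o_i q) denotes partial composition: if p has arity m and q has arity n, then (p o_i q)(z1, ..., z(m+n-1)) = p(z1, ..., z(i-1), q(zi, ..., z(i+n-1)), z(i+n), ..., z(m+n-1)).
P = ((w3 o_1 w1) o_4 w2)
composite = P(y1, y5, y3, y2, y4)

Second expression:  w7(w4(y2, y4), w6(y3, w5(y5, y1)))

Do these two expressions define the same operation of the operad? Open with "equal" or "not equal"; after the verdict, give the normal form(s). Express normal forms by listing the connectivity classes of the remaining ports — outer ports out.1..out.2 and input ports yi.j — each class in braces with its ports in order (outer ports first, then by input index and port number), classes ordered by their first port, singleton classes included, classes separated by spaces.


Reducing the first expression gives {out.1, out.2} {y1.1} {y1.2, y5.1, y5.2} {y2.1, y4.1} {y2.2} {y3.1} {y3.2} {y4.2}
Reducing the second expression gives {out.1} {out.2} {y1.1} {y1.2} {y2.1} {y2.2, y4.2} {y3.1} {y3.2} {y4.1} {y5.1} {y5.2}
They disagree, so not equal.

not equal: they reduce to {out.1, out.2} {y1.1} {y1.2, y5.1, y5.2} {y2.1, y4.1} {y2.2} {y3.1} {y3.2} {y4.2} and {out.1} {out.2} {y1.1} {y1.2} {y2.1} {y2.2, y4.2} {y3.1} {y3.2} {y4.1} {y5.1} {y5.2}
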